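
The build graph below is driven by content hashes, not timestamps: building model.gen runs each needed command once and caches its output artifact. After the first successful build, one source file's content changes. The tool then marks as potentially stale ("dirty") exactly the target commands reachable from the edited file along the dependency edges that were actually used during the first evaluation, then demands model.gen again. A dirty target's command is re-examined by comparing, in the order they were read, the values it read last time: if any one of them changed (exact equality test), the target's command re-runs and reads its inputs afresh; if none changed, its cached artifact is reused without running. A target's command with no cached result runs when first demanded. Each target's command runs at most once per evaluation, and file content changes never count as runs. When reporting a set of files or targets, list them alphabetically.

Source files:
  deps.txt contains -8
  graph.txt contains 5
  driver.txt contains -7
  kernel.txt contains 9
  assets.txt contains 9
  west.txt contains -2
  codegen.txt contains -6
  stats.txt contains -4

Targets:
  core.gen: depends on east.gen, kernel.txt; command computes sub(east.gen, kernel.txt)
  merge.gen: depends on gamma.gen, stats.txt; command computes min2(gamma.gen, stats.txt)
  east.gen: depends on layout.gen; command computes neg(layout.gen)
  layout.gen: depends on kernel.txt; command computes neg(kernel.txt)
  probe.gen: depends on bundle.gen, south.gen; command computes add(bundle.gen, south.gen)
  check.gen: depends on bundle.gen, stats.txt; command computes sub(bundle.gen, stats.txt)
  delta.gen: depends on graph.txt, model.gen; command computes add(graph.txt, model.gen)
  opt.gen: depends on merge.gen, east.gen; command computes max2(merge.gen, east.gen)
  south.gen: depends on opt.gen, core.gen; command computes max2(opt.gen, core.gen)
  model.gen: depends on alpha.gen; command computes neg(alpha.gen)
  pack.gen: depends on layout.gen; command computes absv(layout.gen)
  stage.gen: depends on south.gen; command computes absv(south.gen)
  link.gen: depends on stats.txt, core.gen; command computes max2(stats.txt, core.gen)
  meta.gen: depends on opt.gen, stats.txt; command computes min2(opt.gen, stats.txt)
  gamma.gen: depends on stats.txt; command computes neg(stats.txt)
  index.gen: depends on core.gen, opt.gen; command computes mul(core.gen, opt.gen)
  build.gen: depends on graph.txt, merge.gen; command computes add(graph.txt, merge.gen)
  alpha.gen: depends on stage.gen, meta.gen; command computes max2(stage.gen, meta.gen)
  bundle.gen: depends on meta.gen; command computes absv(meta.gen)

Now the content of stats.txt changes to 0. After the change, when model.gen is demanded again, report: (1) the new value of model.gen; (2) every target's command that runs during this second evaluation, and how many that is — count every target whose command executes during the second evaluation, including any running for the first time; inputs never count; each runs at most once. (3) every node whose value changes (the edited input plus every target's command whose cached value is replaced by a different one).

model.gen now evaluates to -9.
Run set: alpha.gen, gamma.gen, merge.gen, meta.gen, opt.gen (5 run).
Changed values: gamma.gen, merge.gen, meta.gen, stats.txt.
The important point: at south.gen every value read last time is unchanged, so the dirty flag clears without a run.

Initial pass — values computed on the first demand:
  gamma.gen = neg(-4) = 4
  layout.gen = neg(9) = -9
  east.gen = neg(-9) = 9
  core.gen = sub(9, 9) = 0
  merge.gen = min2(4, -4) = -4
  opt.gen = max2(-4, 9) = 9
  meta.gen = min2(9, -4) = -4
  south.gen = max2(9, 0) = 9
  stage.gen = absv(9) = 9
  alpha.gen = max2(9, -4) = 9
  model.gen = neg(9) = -9

Second demand — change propagation:
  gamma.gen: re-runs because stats.txt -4->0; new result 0.
  merge.gen: re-runs because gamma.gen 4->0; stats.txt -4->0; new result 0.
  opt.gen: re-runs because merge.gen -4->0; new result 9 (unchanged).
  meta.gen: re-runs because stats.txt -4->0; new result 0.
  south.gen: re-examined; everything it read last time is the same (opt.gen unchanged, core.gen unchanged) — cache 9 kept, no run.
  stage.gen: re-examined; everything it read last time is the same (south.gen unchanged) — cache 9 kept, no run.
  alpha.gen: re-runs because meta.gen -4->0; new result 9 (unchanged).
  model.gen: re-examined; everything it read last time is the same (alpha.gen unchanged) — cache -9 kept, no run.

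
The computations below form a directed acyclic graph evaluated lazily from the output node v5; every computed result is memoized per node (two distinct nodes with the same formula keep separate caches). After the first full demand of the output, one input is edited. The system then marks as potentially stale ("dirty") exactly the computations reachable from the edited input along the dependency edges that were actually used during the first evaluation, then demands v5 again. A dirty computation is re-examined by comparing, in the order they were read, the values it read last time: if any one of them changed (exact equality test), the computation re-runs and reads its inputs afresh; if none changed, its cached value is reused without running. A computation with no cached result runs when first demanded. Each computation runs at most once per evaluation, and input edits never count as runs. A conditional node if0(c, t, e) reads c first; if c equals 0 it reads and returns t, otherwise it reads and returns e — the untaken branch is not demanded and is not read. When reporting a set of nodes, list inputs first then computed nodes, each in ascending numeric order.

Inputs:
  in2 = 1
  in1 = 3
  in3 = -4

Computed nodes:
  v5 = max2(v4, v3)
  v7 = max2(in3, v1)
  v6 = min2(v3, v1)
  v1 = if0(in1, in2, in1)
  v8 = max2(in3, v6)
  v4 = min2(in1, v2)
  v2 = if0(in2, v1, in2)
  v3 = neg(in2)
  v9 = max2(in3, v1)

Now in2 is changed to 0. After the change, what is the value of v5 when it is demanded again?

First demand of the output computes:
  v2 = if0(in2=1 -> else branch in2) = 1
  v3 = neg(1) = -1
  v4 = min2(3, 1) = 1
  v5 = max2(1, -1) = 1

After the edit, cleaning proceeds:
  v1: had never run; runs now, result 3.
  v2: a read changed (in2 1->0; in2 1->0) — executes, giving 3.
  v3: a read changed (in2 1->0) — executes, giving 0.
  v4: a read changed (v2 1->3) — executes, giving 3.
  v5: a read changed (v4 1->3; v3 -1->0) — executes, giving 3.

Note the branch switch — v1 had no cache and runs now for the first time.

Demanding v5 again yields 3.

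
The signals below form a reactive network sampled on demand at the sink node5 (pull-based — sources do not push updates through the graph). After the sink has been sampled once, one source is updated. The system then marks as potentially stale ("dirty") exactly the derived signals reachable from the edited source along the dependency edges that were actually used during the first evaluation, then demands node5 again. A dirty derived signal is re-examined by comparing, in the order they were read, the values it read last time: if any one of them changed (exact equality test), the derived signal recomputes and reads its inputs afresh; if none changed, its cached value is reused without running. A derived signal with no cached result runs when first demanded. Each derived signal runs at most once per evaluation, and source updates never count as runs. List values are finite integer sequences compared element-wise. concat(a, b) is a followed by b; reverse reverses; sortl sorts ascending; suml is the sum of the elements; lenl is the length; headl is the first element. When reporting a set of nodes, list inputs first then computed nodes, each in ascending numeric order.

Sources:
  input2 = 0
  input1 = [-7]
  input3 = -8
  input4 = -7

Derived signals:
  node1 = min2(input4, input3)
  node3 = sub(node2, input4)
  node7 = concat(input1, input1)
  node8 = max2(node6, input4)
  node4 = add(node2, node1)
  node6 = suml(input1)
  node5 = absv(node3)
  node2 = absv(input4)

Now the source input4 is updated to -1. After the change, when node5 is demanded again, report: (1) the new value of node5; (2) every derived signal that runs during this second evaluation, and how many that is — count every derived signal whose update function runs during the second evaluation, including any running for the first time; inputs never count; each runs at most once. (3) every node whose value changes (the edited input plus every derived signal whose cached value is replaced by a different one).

Initial pass — values computed on the first demand:
  node2 = absv(-7) = 7
  node3 = sub(7, -7) = 14
  node5 = absv(14) = 14

Second demand — change propagation:
  node2: re-runs because input4 -7->-1; new result 1.
  node3: re-runs because node2 7->1; input4 -7->-1; new result 2.
  node5: re-runs because node3 14->2; new result 2.

node5 now evaluates to 2.
Run set: node2, node3, node5 (3 run).
Changed values: input4, node2, node3, node5.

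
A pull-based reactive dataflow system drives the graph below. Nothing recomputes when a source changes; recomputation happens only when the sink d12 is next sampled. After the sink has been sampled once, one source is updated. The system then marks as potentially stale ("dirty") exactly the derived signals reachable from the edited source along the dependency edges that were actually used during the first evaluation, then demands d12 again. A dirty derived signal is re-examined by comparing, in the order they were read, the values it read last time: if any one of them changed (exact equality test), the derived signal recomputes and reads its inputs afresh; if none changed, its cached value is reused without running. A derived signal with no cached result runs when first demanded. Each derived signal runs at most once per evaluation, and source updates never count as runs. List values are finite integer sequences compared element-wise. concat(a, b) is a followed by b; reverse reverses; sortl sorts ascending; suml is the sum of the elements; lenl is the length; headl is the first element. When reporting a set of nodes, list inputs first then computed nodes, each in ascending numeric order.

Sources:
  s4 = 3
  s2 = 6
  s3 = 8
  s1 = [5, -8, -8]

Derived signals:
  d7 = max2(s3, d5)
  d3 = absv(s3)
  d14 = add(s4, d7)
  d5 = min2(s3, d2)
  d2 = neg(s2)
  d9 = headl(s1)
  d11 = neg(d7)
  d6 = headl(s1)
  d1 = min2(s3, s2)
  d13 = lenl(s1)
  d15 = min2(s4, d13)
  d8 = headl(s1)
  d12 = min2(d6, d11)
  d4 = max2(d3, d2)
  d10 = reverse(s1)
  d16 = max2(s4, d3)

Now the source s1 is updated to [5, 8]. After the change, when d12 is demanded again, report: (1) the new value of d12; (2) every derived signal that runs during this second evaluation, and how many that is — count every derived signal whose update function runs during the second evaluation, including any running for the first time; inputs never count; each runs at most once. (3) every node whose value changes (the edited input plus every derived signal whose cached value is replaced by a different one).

New value of d12: -8.
Derived signals that run: d6 — 1 in total.
Values that change: s1.
Key observation: the change is absorbed at d6 — it re-runs but produces the same value, and the output's value is unchanged.

First evaluation (everything demanded from the output):
  d2 = neg(6) = -6
  d5 = min2(8, -6) = -6
  d6 = headl([5, -8, -8]) = 5
  d7 = max2(8, -6) = 8
  d11 = neg(8) = -8
  d12 = min2(5, -8) = -8

Propagation after the edit:
  d6: runs — s1 [5, -8, -8]->[5, 8]; result 5 (same value as before).
  d12: checked — values it read are unchanged (d6 unchanged, d11 unchanged); reused cached -8 without running.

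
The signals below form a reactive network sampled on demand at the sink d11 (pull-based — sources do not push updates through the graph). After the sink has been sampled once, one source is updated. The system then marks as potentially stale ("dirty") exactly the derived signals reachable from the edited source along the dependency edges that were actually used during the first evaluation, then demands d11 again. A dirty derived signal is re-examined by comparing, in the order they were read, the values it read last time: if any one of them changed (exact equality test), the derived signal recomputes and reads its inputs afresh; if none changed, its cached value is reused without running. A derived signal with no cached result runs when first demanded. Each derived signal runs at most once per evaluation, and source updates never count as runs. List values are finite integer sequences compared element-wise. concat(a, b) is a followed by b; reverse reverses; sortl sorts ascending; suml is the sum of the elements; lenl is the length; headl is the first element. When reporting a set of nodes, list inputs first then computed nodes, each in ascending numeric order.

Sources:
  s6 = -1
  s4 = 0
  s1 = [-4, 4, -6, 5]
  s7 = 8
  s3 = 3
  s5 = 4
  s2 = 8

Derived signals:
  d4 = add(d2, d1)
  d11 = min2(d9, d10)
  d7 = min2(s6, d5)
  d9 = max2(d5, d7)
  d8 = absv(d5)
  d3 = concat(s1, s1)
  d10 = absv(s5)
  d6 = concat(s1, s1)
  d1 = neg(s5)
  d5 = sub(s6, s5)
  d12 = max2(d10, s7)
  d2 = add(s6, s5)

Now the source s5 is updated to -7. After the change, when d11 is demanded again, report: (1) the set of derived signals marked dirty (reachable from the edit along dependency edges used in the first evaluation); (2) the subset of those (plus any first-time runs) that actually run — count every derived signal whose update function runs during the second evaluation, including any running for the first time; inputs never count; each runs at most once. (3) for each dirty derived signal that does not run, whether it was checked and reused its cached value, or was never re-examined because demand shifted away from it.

Initial pass — values computed on the first demand:
  d5 = sub(-1, 4) = -5
  d7 = min2(-1, -5) = -5
  d9 = max2(-5, -5) = -5
  d10 = absv(4) = 4
  d11 = min2(-5, 4) = -5

Second demand — change propagation:
  d5: re-runs because s5 4->-7; new result 6.
  d7: re-runs because d5 -5->6; new result -1.
  d9: re-runs because d5 -5->6; d7 -5->-1; new result 6.
  d10: re-runs because s5 4->-7; new result 7.
  d11: re-runs because d9 -5->6; d10 4->7; new result 6.

Dirty set: d5, d7, d9, d10, d11.
Run set: d5, d7, d9, d10, d11 (5 run).
All dirty derived signals ended up running.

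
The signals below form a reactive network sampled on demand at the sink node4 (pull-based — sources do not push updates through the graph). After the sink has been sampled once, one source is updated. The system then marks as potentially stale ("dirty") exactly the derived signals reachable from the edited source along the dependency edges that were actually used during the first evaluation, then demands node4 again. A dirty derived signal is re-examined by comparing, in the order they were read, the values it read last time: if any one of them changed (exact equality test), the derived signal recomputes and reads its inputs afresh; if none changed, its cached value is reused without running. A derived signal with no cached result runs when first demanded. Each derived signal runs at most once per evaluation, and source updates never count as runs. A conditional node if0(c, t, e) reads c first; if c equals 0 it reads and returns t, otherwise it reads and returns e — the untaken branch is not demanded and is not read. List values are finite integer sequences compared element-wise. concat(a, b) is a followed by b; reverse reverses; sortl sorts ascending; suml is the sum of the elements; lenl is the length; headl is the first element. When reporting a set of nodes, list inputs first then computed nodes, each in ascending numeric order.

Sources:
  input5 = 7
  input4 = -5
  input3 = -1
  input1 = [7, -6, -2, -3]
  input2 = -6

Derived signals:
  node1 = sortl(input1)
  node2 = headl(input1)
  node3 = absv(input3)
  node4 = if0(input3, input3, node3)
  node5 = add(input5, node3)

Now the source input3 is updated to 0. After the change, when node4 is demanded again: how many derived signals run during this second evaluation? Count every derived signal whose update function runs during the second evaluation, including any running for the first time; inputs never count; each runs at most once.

Run set: node4 (1 run).
The important point: the flipped condition redirects demand; node3 is left stale, never re-checked.

Initial pass — values computed on the first demand:
  node3 = absv(-1) = 1
  node4 = if0(input3=-1 -> else branch node3) = 1

Second demand — change propagation:
  node3: dirty yet unreached — the second evaluation never asks for it.
  node4: re-runs because input3 -1->0; new result 0.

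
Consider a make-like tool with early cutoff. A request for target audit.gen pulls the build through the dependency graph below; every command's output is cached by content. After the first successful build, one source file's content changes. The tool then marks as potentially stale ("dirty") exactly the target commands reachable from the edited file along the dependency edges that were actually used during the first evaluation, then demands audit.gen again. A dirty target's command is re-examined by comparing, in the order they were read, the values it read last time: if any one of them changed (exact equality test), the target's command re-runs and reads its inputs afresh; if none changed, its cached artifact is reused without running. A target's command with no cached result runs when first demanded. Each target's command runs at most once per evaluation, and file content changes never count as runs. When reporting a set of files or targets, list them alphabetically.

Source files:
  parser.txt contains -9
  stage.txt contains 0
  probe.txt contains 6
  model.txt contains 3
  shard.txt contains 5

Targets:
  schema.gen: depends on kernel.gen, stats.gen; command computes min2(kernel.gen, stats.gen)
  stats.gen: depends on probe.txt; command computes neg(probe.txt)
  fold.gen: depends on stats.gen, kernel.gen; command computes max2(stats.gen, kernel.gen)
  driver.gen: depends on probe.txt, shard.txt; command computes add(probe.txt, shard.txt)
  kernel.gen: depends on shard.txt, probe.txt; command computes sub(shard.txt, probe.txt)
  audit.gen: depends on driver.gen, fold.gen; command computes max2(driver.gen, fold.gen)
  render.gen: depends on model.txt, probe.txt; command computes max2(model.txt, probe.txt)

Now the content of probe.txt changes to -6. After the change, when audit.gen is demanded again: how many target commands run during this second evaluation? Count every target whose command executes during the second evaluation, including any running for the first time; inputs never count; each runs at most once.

First demand of the output computes:
  driver.gen = add(6, 5) = 11
  kernel.gen = sub(5, 6) = -1
  stats.gen = neg(6) = -6
  fold.gen = max2(-6, -1) = -1
  audit.gen = max2(11, -1) = 11

After the edit, cleaning proceeds:
  driver.gen: a read changed (probe.txt 6->-6) — executes, giving -1.
  kernel.gen: a read changed (probe.txt 6->-6) — executes, giving 11.
  stats.gen: a read changed (probe.txt 6->-6) — executes, giving 6.
  fold.gen: a read changed (stats.gen -6->6; kernel.gen -1->11) — executes, giving 11.
  audit.gen: a read changed (driver.gen 11->-1; fold.gen -1->11) — executes, giving 11 — identical to its old value.

5 target commands run: audit.gen, driver.gen, fold.gen, kernel.gen, stats.gen.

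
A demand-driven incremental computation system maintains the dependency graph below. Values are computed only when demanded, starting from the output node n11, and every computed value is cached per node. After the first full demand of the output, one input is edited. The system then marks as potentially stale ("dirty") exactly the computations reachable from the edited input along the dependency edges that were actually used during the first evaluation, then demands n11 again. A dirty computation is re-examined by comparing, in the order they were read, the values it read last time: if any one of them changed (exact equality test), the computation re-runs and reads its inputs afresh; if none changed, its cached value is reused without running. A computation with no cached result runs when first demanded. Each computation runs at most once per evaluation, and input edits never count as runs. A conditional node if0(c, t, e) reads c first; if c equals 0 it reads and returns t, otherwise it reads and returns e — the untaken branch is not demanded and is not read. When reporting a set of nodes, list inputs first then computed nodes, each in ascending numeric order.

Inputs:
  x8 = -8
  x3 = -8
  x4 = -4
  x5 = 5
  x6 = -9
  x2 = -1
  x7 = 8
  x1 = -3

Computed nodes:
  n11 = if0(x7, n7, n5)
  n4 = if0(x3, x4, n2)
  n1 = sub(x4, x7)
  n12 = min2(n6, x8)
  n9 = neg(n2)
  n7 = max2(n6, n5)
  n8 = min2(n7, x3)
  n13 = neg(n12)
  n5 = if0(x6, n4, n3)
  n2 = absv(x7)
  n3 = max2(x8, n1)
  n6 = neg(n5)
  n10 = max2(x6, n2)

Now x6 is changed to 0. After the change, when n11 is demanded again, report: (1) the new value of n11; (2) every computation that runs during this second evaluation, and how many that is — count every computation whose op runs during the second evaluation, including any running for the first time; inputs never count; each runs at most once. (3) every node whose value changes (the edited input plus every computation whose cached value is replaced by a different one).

First evaluation (everything demanded from the output):
  n1 = sub(-4, 8) = -12
  n3 = max2(-8, -12) = -8
  n5 = if0(x6=-9 -> else branch n3) = -8
  n11 = if0(x7=8 -> else branch n5) = -8

Propagation after the edit:
  n2: demanded for the first time — runs, produces 8.
  n4: demanded for the first time — runs, produces 8.
  n5: runs — x6 -9->0; result 8.
  n11: runs — n5 -8->8; result 8.

Key observation: a condition flipped, so demand reaches new nodes — n2, n4 run for the first time.

New value of n11: 8.
Computations that run: n2, n4, n5, n11 — 4 in total.
Values that change: x6, n5, n11.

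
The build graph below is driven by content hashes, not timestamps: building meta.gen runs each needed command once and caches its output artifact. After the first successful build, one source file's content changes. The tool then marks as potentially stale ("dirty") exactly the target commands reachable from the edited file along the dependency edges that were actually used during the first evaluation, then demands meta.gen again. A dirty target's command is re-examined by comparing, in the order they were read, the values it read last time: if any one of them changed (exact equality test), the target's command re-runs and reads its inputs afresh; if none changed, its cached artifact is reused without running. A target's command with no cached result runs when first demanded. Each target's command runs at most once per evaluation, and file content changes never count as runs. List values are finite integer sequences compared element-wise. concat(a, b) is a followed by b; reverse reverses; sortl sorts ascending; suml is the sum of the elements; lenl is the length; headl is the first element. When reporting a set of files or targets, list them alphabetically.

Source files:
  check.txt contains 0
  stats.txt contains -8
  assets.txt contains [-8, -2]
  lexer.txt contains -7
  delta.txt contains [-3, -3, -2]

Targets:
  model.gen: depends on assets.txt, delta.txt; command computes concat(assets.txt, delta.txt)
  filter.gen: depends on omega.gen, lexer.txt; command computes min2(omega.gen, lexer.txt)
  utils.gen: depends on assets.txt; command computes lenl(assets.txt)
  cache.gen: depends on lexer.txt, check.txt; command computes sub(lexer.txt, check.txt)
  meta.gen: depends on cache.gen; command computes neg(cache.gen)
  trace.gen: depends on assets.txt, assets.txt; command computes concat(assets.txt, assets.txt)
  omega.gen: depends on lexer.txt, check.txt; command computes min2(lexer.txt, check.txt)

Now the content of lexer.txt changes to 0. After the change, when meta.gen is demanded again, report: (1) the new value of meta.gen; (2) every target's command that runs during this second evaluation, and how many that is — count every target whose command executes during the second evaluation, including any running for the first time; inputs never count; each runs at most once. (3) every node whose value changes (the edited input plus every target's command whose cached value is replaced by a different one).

meta.gen now evaluates to 0.
Run set: cache.gen, meta.gen (2 run).
Changed values: cache.gen, lexer.txt, meta.gen.

Initial pass — values computed on the first demand:
  cache.gen = sub(-7, 0) = -7
  meta.gen = neg(-7) = 7

Second demand — change propagation:
  cache.gen: re-runs because lexer.txt -7->0; new result 0.
  meta.gen: re-runs because cache.gen -7->0; new result 0.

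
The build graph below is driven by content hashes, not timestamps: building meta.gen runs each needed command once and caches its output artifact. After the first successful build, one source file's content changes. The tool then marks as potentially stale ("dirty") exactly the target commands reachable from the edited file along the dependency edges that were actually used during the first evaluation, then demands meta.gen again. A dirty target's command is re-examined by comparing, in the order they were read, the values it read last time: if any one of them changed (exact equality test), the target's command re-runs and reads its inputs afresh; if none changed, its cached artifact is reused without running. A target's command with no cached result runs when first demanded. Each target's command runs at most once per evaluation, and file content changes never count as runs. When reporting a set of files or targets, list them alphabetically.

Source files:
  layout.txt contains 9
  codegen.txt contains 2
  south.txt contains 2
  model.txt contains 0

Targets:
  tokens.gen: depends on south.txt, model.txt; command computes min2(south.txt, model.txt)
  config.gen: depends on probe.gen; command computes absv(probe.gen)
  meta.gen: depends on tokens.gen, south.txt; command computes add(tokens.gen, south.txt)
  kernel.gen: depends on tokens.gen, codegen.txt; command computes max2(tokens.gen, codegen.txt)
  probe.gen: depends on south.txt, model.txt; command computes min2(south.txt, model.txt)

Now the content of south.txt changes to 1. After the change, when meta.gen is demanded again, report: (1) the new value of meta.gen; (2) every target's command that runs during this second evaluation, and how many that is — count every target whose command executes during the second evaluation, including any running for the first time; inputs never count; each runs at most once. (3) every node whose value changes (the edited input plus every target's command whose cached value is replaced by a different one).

meta.gen now evaluates to 1.
Run set: meta.gen, tokens.gen (2 run).
Changed values: meta.gen, south.txt.

Initial pass — values computed on the first demand:
  tokens.gen = min2(2, 0) = 0
  meta.gen = add(0, 2) = 2

Second demand — change propagation:
  tokens.gen: re-runs because south.txt 2->1; new result 0 (unchanged).
  meta.gen: re-runs because south.txt 2->1; new result 1.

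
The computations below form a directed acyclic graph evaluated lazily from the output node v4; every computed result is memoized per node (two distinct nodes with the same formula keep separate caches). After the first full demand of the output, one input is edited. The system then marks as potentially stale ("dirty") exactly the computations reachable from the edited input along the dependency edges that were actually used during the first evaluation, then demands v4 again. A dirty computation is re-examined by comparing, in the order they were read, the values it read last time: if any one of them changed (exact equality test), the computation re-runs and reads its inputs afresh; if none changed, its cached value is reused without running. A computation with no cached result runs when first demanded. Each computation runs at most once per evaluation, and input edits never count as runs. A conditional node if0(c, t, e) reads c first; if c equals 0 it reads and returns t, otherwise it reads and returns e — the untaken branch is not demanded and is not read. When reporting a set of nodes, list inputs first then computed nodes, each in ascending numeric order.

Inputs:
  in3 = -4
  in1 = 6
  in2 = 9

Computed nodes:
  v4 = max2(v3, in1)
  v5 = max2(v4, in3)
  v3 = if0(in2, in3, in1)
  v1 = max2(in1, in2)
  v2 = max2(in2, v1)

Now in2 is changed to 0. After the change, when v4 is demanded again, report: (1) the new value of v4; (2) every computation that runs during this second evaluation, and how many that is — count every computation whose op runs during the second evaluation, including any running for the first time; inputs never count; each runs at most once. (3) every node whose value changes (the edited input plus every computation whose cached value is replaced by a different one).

First demand of the output computes:
  v3 = if0(in2=9 -> else branch in1) = 6
  v4 = max2(6, 6) = 6

After the edit, cleaning proceeds:
  v3: a read changed (in2 9->0) — executes, giving -4.
  v4: a read changed (v3 6->-4) — executes, giving 6 — identical to its old value.

Demanding v4 again yields 6.
2 computations run: v3, v4.
The nodes whose values change: in2, v3.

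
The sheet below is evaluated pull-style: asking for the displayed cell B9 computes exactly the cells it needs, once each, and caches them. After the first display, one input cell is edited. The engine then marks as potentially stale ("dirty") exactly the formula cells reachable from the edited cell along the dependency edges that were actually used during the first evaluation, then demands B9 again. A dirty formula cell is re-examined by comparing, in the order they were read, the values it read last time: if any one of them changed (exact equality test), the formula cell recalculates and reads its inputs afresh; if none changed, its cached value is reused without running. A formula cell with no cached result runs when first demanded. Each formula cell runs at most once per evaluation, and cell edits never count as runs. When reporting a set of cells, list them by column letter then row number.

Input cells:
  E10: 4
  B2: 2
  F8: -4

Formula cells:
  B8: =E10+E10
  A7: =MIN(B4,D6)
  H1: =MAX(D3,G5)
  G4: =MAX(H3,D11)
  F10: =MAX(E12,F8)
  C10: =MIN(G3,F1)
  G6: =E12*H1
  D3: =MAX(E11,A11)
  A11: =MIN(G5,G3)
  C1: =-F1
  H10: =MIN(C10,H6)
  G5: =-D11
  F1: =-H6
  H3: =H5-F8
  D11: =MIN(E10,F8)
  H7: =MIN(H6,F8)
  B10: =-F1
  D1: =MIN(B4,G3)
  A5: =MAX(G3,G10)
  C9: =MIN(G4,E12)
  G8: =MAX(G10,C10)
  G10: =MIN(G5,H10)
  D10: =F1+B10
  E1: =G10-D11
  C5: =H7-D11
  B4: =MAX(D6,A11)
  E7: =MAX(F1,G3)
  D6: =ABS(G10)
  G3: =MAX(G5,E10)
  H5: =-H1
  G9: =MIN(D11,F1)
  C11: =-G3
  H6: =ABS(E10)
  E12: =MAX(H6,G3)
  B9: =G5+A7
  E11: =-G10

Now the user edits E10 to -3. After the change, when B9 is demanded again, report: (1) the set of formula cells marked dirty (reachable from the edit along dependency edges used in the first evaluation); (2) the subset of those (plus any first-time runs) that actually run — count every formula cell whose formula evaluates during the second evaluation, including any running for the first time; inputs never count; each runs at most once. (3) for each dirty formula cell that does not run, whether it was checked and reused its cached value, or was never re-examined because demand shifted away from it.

The edit dirties: A7, A11, B4, B9, C10, D6, D11, F1, G3, G5, G10, H6, H10.
11 formula cells run: A7, B4, B9, C10, D6, D11, F1, G3, G10, H6, H10.
Cache hits after checking: A11, G5.
Note where the cutoff bites: G5 is checked, finds nothing changed, and keeps its cache.

First demand of the output computes:
  D11 = MIN(4, -4) = -4
  G5 = -(-4) = 4
  G3 = MAX(4, 4) = 4
  A11 = MIN(4, 4) = 4
  H6 = ABS(4) = 4
  F1 = -(4) = -4
  C10 = MIN(4, -4) = -4
  H10 = MIN(-4, 4) = -4
  G10 = MIN(4, -4) = -4
  D6 = ABS(-4) = 4
  B4 = MAX(4, 4) = 4
  A7 = MIN(4, 4) = 4
  B9 = 4 + 4 = 8

After the edit, cleaning proceeds:
  D11: a read changed (E10 4->-3) — executes, giving -4 — identical to its old value.
  G5: dirty, but its reads are unchanged (D11 unchanged); cached 4 stands.
  G3: a read changed (E10 4->-3) — executes, giving 4 — identical to its old value.
  A11: dirty, but its reads are unchanged (G5 unchanged, G3 unchanged); cached 4 stands.
  H6: a read changed (E10 4->-3) — executes, giving 3.
  F1: a read changed (H6 4->3) — executes, giving -3.
  C10: a read changed (F1 -4->-3) — executes, giving -3.
  H10: a read changed (C10 -4->-3; H6 4->3) — executes, giving -3.
  G10: a read changed (H10 -4->-3) — executes, giving -3.
  D6: a read changed (G10 -4->-3) — executes, giving 3.
  B4: a read changed (D6 4->3) — executes, giving 4 — identical to its old value.
  A7: a read changed (D6 4->3) — executes, giving 3.
  B9: a read changed (A7 4->3) — executes, giving 7.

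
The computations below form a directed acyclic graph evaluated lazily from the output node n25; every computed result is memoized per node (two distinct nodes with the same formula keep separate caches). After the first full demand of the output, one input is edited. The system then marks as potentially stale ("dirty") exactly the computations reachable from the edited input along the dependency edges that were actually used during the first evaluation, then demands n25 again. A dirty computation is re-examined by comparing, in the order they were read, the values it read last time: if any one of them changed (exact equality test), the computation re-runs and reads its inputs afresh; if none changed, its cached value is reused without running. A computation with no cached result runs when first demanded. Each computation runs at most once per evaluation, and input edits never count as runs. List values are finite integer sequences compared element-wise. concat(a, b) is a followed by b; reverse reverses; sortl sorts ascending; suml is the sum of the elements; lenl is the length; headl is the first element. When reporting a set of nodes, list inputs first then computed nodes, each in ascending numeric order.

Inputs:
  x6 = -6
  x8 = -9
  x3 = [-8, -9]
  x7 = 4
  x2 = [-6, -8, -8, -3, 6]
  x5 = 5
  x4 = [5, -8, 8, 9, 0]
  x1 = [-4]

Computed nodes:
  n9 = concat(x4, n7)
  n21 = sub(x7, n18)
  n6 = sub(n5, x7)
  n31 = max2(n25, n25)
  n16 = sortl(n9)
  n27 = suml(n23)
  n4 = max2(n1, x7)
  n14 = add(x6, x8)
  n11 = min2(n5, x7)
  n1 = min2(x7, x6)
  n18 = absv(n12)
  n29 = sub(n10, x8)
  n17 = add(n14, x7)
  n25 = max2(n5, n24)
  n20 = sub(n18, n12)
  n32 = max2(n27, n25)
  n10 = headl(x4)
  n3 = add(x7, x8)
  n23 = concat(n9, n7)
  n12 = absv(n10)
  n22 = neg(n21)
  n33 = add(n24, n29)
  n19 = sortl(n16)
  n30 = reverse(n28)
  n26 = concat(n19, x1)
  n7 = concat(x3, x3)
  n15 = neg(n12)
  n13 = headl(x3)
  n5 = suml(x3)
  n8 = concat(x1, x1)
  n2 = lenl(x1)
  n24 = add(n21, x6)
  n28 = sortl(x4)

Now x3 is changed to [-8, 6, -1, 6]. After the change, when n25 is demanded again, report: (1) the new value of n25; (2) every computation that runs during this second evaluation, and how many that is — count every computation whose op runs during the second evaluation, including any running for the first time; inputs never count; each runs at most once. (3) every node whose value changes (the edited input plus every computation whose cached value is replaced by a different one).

First demand of the output computes:
  n5 = suml([-8, -9]) = -17
  n10 = headl([5, -8, 8, 9, 0]) = 5
  n12 = absv(5) = 5
  n18 = absv(5) = 5
  n21 = sub(4, 5) = -1
  n24 = add(-1, -6) = -7
  n25 = max2(-17, -7) = -7

After the edit, cleaning proceeds:
  n5: a read changed (x3 [-8, -9]->[-8, 6, -1, 6]) — executes, giving 3.
  n25: a read changed (n5 -17->3) — executes, giving 3.

Demanding n25 again yields 3.
2 computations run: n5, n25.
The nodes whose values change: x3, n5, n25.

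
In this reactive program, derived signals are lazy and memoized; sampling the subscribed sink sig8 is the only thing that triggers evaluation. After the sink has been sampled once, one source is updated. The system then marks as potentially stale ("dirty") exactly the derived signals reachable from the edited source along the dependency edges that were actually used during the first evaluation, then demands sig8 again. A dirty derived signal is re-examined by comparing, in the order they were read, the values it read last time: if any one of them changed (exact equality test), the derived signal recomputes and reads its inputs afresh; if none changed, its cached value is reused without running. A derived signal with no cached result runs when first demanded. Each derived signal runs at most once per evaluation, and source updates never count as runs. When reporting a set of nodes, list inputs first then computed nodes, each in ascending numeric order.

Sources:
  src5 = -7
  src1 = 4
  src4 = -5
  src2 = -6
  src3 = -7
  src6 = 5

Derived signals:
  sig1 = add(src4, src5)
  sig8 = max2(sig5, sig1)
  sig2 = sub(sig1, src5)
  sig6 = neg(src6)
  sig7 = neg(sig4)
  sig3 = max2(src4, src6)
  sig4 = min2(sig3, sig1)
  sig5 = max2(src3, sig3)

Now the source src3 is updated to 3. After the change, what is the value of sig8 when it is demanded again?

First demand of the output computes:
  sig1 = add(-5, -7) = -12
  sig3 = max2(-5, 5) = 5
  sig5 = max2(-7, 5) = 5
  sig8 = max2(5, -12) = 5

After the edit, cleaning proceeds:
  sig5: a read changed (src3 -7->3) — executes, giving 5 — identical to its old value.
  sig8: dirty, but its reads are unchanged (sig5 unchanged, sig1 unchanged); cached 5 stands.

Note the absorption at sig5: it re-runs yet its value is the same, leaving the output's value untouched.

Demanding sig8 again yields 5.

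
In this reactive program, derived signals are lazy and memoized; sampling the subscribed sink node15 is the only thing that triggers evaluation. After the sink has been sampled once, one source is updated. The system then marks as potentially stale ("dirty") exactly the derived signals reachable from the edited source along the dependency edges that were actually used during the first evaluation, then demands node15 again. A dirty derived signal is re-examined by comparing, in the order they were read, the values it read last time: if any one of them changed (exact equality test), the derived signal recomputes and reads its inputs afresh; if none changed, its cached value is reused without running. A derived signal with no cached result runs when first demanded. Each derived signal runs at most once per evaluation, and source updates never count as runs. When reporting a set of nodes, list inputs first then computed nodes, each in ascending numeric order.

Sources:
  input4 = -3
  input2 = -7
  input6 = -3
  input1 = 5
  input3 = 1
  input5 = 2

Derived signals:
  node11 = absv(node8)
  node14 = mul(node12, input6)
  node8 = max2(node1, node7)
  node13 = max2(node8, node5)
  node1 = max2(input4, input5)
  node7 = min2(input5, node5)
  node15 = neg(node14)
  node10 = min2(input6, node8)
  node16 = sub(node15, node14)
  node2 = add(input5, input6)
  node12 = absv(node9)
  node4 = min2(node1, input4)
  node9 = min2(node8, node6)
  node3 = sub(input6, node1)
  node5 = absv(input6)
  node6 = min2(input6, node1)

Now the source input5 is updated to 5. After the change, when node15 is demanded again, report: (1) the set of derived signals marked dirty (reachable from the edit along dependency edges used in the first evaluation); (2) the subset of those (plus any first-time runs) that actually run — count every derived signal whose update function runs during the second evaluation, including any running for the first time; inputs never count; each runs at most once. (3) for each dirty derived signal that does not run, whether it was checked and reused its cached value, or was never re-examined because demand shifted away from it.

First demand of the output computes:
  node1 = max2(-3, 2) = 2
  node5 = absv(-3) = 3
  node6 = min2(-3, 2) = -3
  node7 = min2(2, 3) = 2
  node8 = max2(2, 2) = 2
  node9 = min2(2, -3) = -3
  node12 = absv(-3) = 3
  node14 = mul(3, -3) = -9
  node15 = neg(-9) = 9

After the edit, cleaning proceeds:
  node1: a read changed (input5 2->5) — executes, giving 5.
  node6: a read changed (node1 2->5) — executes, giving -3 — identical to its old value.
  node7: a read changed (input5 2->5) — executes, giving 3.
  node8: a read changed (node1 2->5; node7 2->3) — executes, giving 5.
  node9: a read changed (node8 2->5) — executes, giving -3 — identical to its old value.
  node12: dirty, but its reads are unchanged (node9 unchanged); cached 3 stands.
  node14: dirty, but its reads are unchanged (node12 unchanged, input6 unchanged); cached -9 stands.
  node15: dirty, but its reads are unchanged (node14 unchanged); cached 9 stands.

Note where the cutoff bites: node12 is checked, finds nothing changed, and keeps its cache.

The edit dirties: node1, node6, node7, node8, node9, node12, node14, node15.
5 derived signals run: node1, node6, node7, node8, node9.
Cache hits after checking: node12, node14, node15.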